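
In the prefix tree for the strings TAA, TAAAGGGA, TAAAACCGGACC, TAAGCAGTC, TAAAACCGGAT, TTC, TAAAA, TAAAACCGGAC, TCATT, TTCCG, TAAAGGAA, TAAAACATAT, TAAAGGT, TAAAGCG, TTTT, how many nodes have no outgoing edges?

11

A leaf is a node with no children — equivalently, the end of a word that is not a proper prefix of any other stored word.
Those words: "TAAAACATAT", "TAAAACCGGACC", "TAAAACCGGAT", "TAAAGCG", "TAAAGGAA", "TAAAGGGA", "TAAAGGT", "TAAGCAGTC", "TCATT", "TTCCG", "TTTT"
Leaf count: 11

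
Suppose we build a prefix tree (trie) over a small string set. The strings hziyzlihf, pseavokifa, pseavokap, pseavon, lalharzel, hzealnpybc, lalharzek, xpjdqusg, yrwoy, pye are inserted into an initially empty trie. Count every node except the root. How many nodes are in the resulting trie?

55

Count nodes per top-level branch (shared prefixes stored once):
  'h'-branch (hzealnpybc, hziyzlihf): 17 nodes
  'l'-branch (lalharzek, lalharzel): 10 nodes
  'p'-branch (pseavokap, pseavokifa, pseavon, pye): 15 nodes
  'x'-branch (xpjdqusg): 8 nodes
  'y'-branch (yrwoy): 5 nodes
Sum: 55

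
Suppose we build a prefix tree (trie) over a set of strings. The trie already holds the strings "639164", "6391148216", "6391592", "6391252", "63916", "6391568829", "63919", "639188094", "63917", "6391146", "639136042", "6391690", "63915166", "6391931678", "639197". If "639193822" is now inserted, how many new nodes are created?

The longest prefix of "639193822" already in the trie is "639193" (length 6).
So 9 − 6 = 3 new nodes.

3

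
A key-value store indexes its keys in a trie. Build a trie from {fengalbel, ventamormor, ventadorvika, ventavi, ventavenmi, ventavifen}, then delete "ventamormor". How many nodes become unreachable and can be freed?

After clearing the end-marker at "ventamormor", prune upward until reaching a node still needed by another word.
The suffix "mormor" (6 nodes) is used only by "ventamormor"; the node for "venta" still has the child "d", so pruning stops there.
Nodes removed: 6

6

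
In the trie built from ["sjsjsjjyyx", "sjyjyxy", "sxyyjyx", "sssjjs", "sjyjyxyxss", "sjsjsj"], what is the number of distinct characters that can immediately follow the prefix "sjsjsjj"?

1

Walk "sjsjsjj" from the root, arriving at one node.
Distinct next characters after "sjsjsjj": y.
That node has 1 child edge.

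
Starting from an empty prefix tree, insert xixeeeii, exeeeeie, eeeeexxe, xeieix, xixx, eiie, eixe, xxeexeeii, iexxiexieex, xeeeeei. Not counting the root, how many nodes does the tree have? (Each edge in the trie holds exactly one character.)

58

Insert word by word; a character creates a node only if that edge doesn't already exist:
  "xixeeeii" → 8 new (x, i, x, e, e, e, i, i)
  "exeeeeie" → 8 new (e, x, e, e, e, e, i, e)
  "eeeeexxe" → prefix "e" already present; 7 new (e, e, e, e, x, x, e)
  "xeieix" → prefix "x" already present; 5 new (e, i, e, i, x)
  "xixx" → prefix "xix" already present; 1 new (x)
  "eiie" → prefix "e" already present; 3 new (i, i, e)
  "eixe" → prefix "ei" already present; 2 new (x, e)
  "xxeexeeii" → prefix "x" already present; 8 new (x, e, e, x, e, e, i, i)
  "iexxiexieex" → 11 new (i, e, x, x, i, e, x, i, e, e, x)
  "xeeeeei" → prefix "xe" already present; 5 new (e, e, e, e, i)
Total nodes = 8 + 8 + 7 + 5 + 1 + 3 + 2 + 8 + 11 + 5 = 58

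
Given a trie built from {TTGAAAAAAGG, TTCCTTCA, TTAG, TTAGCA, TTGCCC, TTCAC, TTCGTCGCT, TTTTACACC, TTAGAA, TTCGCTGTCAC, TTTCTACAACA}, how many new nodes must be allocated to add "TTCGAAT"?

3

The longest prefix of "TTCGAAT" already in the trie is "TTCG" (length 4).
Each of the 3 remaining characters creates one node.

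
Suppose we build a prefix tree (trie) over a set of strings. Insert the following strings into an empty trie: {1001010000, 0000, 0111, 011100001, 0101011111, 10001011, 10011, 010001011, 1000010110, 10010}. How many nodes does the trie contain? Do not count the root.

Trace insertions, counting only characters that open a new branch:
  "1001010000" → 10 new (1, 0, 0, 1, 0, 1, 0, 0, 0, 0)
  "0000" → 4 new (0, 0, 0, 0)
  "0111" → prefix "0" already present; 3 new (1, 1, 1)
  "011100001" → prefix "0111" already present; 5 new (0, 0, 0, 0, 1)
  "0101011111" → prefix "01" already present; 8 new (0, 1, 0, 1, 1, 1, 1, 1)
  "10001011" → prefix "100" already present; 5 new (0, 1, 0, 1, 1)
  "10011" → prefix "1001" already present; 1 new (1)
  "010001011" → prefix "010" already present; 6 new (0, 0, 1, 0, 1, 1)
  "1000010110" → prefix "1000" already present; 6 new (0, 1, 0, 1, 1, 0)
  "10010" → prefix "10010" already present; 0 new (none)
Total nodes = 10 + 4 + 3 + 5 + 8 + 5 + 1 + 6 + 6 + 0 = 48

48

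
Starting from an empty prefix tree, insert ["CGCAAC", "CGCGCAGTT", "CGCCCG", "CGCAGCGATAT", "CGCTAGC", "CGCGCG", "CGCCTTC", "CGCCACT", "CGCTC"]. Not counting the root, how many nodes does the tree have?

Count nodes per top-level branch (shared prefixes stored once):
  'C'-branch (CGCAAC, CGCAGCGATAT, CGCCACT, CGCCCG, CGCCTTC, CGCGCAGTT, CGCGCG, CGCTAGC, CGCTC): 34 nodes
Sum: 34

34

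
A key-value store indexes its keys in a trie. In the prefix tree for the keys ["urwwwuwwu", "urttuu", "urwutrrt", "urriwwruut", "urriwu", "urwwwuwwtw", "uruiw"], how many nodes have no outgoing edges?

A leaf is a node with no children — equivalently, the end of a word that is not a proper prefix of any other stored word.
Those words: "urriwu", "urriwwruut", "urttuu", "uruiw", "urwutrrt", "urwwwuwwtw", "urwwwuwwu"
Leaf count: 7

7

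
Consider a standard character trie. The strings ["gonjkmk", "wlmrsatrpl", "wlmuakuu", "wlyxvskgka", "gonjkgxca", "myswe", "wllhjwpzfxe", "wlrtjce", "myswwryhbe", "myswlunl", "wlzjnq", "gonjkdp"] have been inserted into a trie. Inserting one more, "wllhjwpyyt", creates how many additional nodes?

Walking "wllhjwpyyt" from the root, the first 7 characters ("wllhjwp") follow existing edges; "y" is the first miss.
New nodes needed: |"wllhjwpyyt"| − 7 = 10 − 7 = 3.

3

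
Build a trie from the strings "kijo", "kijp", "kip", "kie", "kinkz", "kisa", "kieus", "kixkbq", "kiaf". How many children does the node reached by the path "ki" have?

7

Follow the path "ki" to its node, then look at its outgoing edges.
Distinct next characters after "ki": a, e, j, n, p, s, x.
That node has 7 child edges.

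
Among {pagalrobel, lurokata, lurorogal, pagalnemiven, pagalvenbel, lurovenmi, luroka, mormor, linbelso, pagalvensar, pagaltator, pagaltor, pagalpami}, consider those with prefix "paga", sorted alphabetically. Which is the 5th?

Filter for "paga…" and sort: "pagalnemiven", "pagalpami", "pagalrobel", "pagaltator", "pagaltor", "pagalvenbel", "pagalvensar"
The 5th is pagaltor.

pagaltor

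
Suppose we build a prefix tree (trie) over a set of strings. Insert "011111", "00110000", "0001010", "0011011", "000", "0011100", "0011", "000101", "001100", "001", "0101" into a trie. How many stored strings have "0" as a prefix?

11

Filter for entries beginning with "0":
Words under "0": 000, 000101, 0001010, 001, 0011, 001100, 00110000, 0011011, 0011100, 0101, 011111
Count: 11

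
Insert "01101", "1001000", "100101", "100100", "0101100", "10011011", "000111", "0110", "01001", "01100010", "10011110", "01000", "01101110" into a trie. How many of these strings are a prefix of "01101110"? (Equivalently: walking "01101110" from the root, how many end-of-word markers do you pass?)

3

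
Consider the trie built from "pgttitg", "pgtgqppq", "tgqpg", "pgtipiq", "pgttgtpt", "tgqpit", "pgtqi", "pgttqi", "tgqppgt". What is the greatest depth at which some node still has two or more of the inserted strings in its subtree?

4

Look for the deepest trie node that still has at least two words in its subtree.
e.g. "pgttgtpt" and "pgttitg" share the prefix "pgtt" of length 4; no pair shares a longer one.
Longest shared-prefix length: 4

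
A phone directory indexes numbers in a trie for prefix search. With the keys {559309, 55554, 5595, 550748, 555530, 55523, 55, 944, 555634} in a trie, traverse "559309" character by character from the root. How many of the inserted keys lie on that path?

Walk "559309" from the root; an end-of-word marker is hit whenever a stored word is a prefix of "559309".
Prefixes of the query that are stored words: "55", "559309"
Count: 2

2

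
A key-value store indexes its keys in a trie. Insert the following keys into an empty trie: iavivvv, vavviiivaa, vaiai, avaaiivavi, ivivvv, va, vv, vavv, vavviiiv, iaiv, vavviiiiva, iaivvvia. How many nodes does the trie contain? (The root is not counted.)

Insert word by word; a character creates a node only if that edge doesn't already exist:
  "iavivvv" → 7 new (i, a, v, i, v, v, v)
  "vavviiivaa" → 10 new (v, a, v, v, i, i, i, v, a, a)
  "vaiai" → prefix "va" already present; 3 new (i, a, i)
  "avaaiivavi" → 10 new (a, v, a, a, i, i, v, a, v, i)
  "ivivvv" → prefix "i" already present; 5 new (v, i, v, v, v)
  "va" → prefix "va" already present; 0 new (none)
  "vv" → prefix "v" already present; 1 new (v)
  "vavv" → prefix "vavv" already present; 0 new (none)
  "vavviiiv" → prefix "vavviiiv" already present; 0 new (none)
  "iaiv" → prefix "ia" already present; 2 new (i, v)
  "vavviiiiva" → prefix "vavviii" already present; 3 new (i, v, a)
  "iaivvvia" → prefix "iaiv" already present; 4 new (v, v, i, a)
Total nodes = 7 + 10 + 3 + 10 + 5 + 0 + 1 + 0 + 0 + 2 + 3 + 4 = 45

45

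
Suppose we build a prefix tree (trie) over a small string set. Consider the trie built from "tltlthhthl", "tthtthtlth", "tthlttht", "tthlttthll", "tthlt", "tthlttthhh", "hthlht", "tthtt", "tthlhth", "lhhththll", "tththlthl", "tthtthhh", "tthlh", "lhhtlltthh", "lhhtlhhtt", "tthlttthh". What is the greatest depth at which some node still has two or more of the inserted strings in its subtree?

Equivalently: take the maximum, over all pairs, of their longest common prefix length.
"tthlttthh" and "tthlttthhh" agree on "tthlttthh" (9 characters) before diverging; nothing deeper is shared.
Longest shared-prefix length: 9

9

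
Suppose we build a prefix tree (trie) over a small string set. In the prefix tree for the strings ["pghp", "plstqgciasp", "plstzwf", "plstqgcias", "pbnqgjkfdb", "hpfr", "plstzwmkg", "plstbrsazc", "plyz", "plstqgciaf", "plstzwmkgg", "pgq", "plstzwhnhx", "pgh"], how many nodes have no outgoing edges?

A leaf is a node with no children — equivalently, the end of a word that is not a proper prefix of any other stored word.
Those words: "hpfr", "pbnqgjkfdb", "pghp", "pgq", "plstbrsazc", "plstqgciaf", "plstqgciasp", "plstzwf", "plstzwhnhx", "plstzwmkgg", "plyz"
Leaf count: 11

11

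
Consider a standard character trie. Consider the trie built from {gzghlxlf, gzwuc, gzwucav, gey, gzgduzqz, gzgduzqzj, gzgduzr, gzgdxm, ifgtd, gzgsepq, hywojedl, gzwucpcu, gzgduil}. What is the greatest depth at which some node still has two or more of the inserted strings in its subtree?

8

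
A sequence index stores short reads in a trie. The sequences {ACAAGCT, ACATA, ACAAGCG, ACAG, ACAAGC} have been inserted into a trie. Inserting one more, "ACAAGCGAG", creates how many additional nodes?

2

The longest prefix of "ACAAGCGAG" already in the trie is "ACAAGCG" (length 7).
Each of the 2 remaining characters creates one node.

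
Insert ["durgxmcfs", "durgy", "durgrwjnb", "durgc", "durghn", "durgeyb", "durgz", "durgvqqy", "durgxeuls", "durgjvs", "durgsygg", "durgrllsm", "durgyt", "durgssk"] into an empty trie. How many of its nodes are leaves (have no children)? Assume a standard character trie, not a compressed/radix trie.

Leaves are exactly the stored words that no other stored word extends.
Those words: "durgc", "durgeyb", "durghn", "durgjvs", "durgrllsm", "durgrwjnb", "durgssk", "durgsygg", "durgvqqy", "durgxeuls", "durgxmcfs", "durgyt", "durgz"
Leaf count: 13

13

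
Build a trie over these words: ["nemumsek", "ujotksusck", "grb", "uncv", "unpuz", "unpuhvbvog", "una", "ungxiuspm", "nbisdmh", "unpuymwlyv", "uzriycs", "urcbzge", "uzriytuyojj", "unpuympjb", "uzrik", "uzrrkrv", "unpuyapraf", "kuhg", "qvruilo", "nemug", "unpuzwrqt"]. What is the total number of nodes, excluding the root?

100

Trace insertions, counting only characters that open a new branch:
  "nemumsek" → 8 new (n, e, m, u, m, s, e, k)
  "ujotksusck" → 10 new (u, j, o, t, k, s, u, s, c, k)
  "grb" → 3 new (g, r, b)
  "uncv" → prefix "u" already present; 3 new (n, c, v)
  "unpuz" → prefix "un" already present; 3 new (p, u, z)
  "unpuhvbvog" → prefix "unpu" already present; 6 new (h, v, b, v, o, g)
  "una" → prefix "un" already present; 1 new (a)
  "ungxiuspm" → prefix "un" already present; 7 new (g, x, i, u, s, p, m)
  "nbisdmh" → prefix "n" already present; 6 new (b, i, s, d, m, h)
  "unpuymwlyv" → prefix "unpu" already present; 6 new (y, m, w, l, y, v)
  "uzriycs" → prefix "u" already present; 6 new (z, r, i, y, c, s)
  "urcbzge" → prefix "u" already present; 6 new (r, c, b, z, g, e)
  "uzriytuyojj" → prefix "uzriy" already present; 6 new (t, u, y, o, j, j)
  "unpuympjb" → prefix "unpuym" already present; 3 new (p, j, b)
  "uzrik" → prefix "uzri" already present; 1 new (k)
  "uzrrkrv" → prefix "uzr" already present; 4 new (r, k, r, v)
  "unpuyapraf" → prefix "unpuy" already present; 5 new (a, p, r, a, f)
  "kuhg" → 4 new (k, u, h, g)
  "qvruilo" → 7 new (q, v, r, u, i, l, o)
  "nemug" → prefix "nemu" already present; 1 new (g)
  "unpuzwrqt" → prefix "unpuz" already present; 4 new (w, r, q, t)
Total nodes = 8 + 10 + 3 + 3 + 3 + 6 + 1 + 7 + 6 + 6 + 6 + 6 + 6 + 3 + 1 + 4 + 5 + 4 + 7 + 1 + 4 = 100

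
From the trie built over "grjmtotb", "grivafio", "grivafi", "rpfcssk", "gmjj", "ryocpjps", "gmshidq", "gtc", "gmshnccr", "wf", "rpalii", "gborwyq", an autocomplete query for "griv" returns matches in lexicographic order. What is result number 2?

Filter for "griv…" and sort: "grivafi", "grivafio"
The 2nd is grivafio.

grivafio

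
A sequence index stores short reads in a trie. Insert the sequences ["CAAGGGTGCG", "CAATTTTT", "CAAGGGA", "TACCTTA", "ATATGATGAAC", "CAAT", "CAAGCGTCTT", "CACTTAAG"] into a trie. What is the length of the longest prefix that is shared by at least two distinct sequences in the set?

6

Equivalently: take the maximum, over all pairs, of their longest common prefix length.
"CAAGGGA" and "CAAGGGTGCG" agree on "CAAGGG" (6 characters) before diverging; nothing deeper is shared.
Longest shared-prefix length: 6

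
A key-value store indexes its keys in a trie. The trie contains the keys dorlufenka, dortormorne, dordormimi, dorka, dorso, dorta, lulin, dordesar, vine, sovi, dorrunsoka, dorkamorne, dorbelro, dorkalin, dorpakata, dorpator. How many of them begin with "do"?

13

Traverse to the node for "do", then collect every word in that subtree.
Matches: "dorbelro", "dordesar", "dordormimi", "dorka", "dorkalin", "dorkamorne", "dorlufenka", "dorpakata", "dorpator", "dorrunsoka", "dorso", "dorta", "dortormorne"
Count: 13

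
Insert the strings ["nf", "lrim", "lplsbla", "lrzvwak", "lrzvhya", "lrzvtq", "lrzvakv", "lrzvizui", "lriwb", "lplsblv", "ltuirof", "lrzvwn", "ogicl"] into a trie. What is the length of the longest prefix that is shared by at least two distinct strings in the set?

The deepest shared node is where two words last agree before diverging.
"lplsbla" and "lplsblv" agree on "lplsbl" (6 characters) before diverging; nothing deeper is shared.
Longest shared-prefix length: 6

6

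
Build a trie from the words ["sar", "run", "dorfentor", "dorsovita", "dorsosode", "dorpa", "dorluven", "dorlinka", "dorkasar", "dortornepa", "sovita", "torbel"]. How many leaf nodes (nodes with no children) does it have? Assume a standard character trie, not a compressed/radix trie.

12

A leaf is a node with no children — equivalently, the end of a word that is not a proper prefix of any other stored word.
Those words: "dorfentor", "dorkasar", "dorlinka", "dorluven", "dorpa", "dorsosode", "dorsovita", "dortornepa", "run", "sar", "sovita", "torbel"
Leaf count: 12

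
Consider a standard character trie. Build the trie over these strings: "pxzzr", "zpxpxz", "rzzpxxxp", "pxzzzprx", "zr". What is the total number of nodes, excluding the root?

24

Trace insertions, counting only characters that open a new branch:
  "pxzzr" → 5 new (p, x, z, z, r)
  "zpxpxz" → 6 new (z, p, x, p, x, z)
  "rzzpxxxp" → 8 new (r, z, z, p, x, x, x, p)
  "pxzzzprx" → prefix "pxzz" already present; 4 new (z, p, r, x)
  "zr" → prefix "z" already present; 1 new (r)
Total nodes = 5 + 6 + 8 + 4 + 1 = 24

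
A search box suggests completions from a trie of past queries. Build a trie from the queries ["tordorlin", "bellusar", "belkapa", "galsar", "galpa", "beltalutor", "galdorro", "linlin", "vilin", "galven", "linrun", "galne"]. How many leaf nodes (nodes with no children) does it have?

A leaf is a node with no children — equivalently, the end of a word that is not a proper prefix of any other stored word.
Those words: "belkapa", "bellusar", "beltalutor", "galdorro", "galne", "galpa", "galsar", "galven", "linlin", "linrun", "tordorlin", "vilin"
Leaf count: 12

12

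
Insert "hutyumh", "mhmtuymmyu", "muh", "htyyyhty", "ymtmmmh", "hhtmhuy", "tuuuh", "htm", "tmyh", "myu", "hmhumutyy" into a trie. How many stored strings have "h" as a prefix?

Walk to "h"; the words in its subtree are exactly those with that prefix.
Words under "h": hhtmhuy, hmhumutyy, htm, htyyyhty, hutyumh
Count: 5

5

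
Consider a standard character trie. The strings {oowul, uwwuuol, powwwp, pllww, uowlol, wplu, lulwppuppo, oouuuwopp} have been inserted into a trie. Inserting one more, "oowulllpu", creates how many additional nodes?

The longest prefix of "oowulllpu" already in the trie is "oowul" (length 5).
New nodes needed: |"oowulllpu"| − 5 = 9 − 5 = 4.

4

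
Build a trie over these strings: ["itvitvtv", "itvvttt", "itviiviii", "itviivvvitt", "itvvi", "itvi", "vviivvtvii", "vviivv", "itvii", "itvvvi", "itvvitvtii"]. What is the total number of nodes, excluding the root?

40

Count nodes per top-level branch (shared prefixes stored once):
  'i'-branch (itvi, itvii, itviiviii, itviivvvitt, itvitvtv, itvvi, itvvitvtii, itvvttt, itvvvi): 30 nodes
  'v'-branch (vviivv, vviivvtvii): 10 nodes
Sum: 40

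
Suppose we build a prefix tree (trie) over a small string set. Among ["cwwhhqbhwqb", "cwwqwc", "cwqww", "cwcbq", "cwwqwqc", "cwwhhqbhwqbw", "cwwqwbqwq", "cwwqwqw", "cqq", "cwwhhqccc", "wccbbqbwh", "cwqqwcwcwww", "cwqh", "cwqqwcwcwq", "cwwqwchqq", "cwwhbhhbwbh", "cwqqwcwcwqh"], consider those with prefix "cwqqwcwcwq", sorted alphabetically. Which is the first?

cwqqwcwcwq

Filter for "cwqqwcwcwq…" and sort: "cwqqwcwcwq", "cwqqwcwcwqh"
Position 1: cwqqwcwcwq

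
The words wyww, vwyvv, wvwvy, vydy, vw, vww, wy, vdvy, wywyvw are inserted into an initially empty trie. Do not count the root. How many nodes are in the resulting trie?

23

Trace insertions, counting only characters that open a new branch:
  "wyww" → 4 new (w, y, w, w)
  "vwyvv" → 5 new (v, w, y, v, v)
  "wvwvy" → prefix "w" already present; 4 new (v, w, v, y)
  "vydy" → prefix "v" already present; 3 new (y, d, y)
  "vw" → prefix "vw" already present; 0 new (none)
  "vww" → prefix "vw" already present; 1 new (w)
  "wy" → prefix "wy" already present; 0 new (none)
  "vdvy" → prefix "v" already present; 3 new (d, v, y)
  "wywyvw" → prefix "wyw" already present; 3 new (y, v, w)
Total nodes = 4 + 5 + 4 + 3 + 0 + 1 + 0 + 3 + 3 = 23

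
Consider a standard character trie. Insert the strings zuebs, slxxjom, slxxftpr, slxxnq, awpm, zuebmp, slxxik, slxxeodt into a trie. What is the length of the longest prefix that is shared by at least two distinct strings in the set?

Equivalently: take the maximum, over all pairs, of their longest common prefix length.
"slxxeodt" and "slxxftpr" agree on "slxx" (4 characters) before diverging; nothing deeper is shared.
Longest shared-prefix length: 4

4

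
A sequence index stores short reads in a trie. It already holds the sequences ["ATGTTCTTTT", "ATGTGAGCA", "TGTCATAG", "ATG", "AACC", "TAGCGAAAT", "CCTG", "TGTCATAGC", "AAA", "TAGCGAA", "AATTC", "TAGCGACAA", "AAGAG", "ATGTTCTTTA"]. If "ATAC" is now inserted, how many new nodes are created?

Walking "ATAC" from the root, the first 2 characters ("AT") follow existing edges; "A" is the first miss.
So 4 − 2 = 2 new nodes.

2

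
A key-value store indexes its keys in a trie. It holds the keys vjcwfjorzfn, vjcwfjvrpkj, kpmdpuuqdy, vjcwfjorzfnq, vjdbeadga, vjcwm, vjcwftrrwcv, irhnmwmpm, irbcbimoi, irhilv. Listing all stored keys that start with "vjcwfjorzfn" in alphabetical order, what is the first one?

Words with prefix "vjcwfjorzfn", in lexicographic order: "vjcwfjorzfn", "vjcwfjorzfnq"
Position 1: vjcwfjorzfn

vjcwfjorzfn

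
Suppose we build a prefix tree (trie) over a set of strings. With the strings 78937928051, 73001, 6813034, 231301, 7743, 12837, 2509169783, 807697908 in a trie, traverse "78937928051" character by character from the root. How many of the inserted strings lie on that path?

1

Walk "78937928051" from the root; an end-of-word marker is hit whenever a stored word is a prefix of "78937928051".
Prefixes of the query that are stored words: "78937928051"
Count: 1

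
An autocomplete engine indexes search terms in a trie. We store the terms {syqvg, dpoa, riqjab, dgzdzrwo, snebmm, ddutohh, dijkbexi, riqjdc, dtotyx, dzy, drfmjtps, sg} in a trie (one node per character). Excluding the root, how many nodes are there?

For each word, the new-node count is its length minus the longest prefix already in the trie:
  "syqvg" → 5 new (s, y, q, v, g)
  "dpoa" → 4 new (d, p, o, a)
  "riqjab" → 6 new (r, i, q, j, a, b)
  "dgzdzrwo" → prefix "d" already present; 7 new (g, z, d, z, r, w, o)
  "snebmm" → prefix "s" already present; 5 new (n, e, b, m, m)
  "ddutohh" → prefix "d" already present; 6 new (d, u, t, o, h, h)
  "dijkbexi" → prefix "d" already present; 7 new (i, j, k, b, e, x, i)
  "riqjdc" → prefix "riqj" already present; 2 new (d, c)
  "dtotyx" → prefix "d" already present; 5 new (t, o, t, y, x)
  "dzy" → prefix "d" already present; 2 new (z, y)
  "drfmjtps" → prefix "d" already present; 7 new (r, f, m, j, t, p, s)
  "sg" → prefix "s" already present; 1 new (g)
Total nodes = 5 + 4 + 6 + 7 + 5 + 6 + 7 + 2 + 5 + 2 + 7 + 1 = 57

57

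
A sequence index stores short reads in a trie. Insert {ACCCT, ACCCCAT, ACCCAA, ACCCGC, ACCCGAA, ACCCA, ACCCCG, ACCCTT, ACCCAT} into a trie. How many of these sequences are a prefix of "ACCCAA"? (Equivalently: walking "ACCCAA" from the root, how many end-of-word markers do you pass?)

Traverse "ACCCAA" character by character; count nodes along the way that are marked as word ends.
Prefixes of the query that are stored words: "ACCCA", "ACCCAA"
Count: 2

2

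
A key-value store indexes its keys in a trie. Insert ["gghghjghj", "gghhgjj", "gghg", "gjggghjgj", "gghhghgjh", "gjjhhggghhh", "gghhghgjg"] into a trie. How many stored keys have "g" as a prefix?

7

Traverse to the node for "g", then collect every word in that subtree.
Words under "g": gghg, gghghjghj, gghhghgjg, gghhghgjh, gghhgjj, gjggghjgj, gjjhhggghhh
Count: 7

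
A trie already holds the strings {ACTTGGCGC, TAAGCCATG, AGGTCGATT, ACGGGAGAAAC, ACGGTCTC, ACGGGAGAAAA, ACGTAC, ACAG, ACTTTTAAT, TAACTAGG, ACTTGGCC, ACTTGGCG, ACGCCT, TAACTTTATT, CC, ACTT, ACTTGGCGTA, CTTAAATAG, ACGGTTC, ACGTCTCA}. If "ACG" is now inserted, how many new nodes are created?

Every character of "ACG" already lies on an existing path (it is a prefix of some stored word).
No new nodes are needed: 0.

0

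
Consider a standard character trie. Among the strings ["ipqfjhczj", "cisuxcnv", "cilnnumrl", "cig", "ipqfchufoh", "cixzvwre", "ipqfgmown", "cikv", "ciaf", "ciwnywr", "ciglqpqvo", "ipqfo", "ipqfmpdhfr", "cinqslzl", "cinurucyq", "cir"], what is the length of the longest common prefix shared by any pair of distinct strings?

The deepest shared node is where two words last agree before diverging.
"ipqfchufoh" and "ipqfgmown" agree on "ipqf" (4 characters) before diverging; nothing deeper is shared.
Longest shared-prefix length: 4

4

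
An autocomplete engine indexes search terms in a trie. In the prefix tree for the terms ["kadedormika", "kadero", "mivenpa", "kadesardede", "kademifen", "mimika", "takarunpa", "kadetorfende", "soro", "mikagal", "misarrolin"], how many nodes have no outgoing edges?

A leaf is a node with no children — equivalently, the end of a word that is not a proper prefix of any other stored word.
Those words: "kadedormika", "kademifen", "kadero", "kadesardede", "kadetorfende", "mikagal", "mimika", "misarrolin", "mivenpa", "soro", "takarunpa"
Leaf count: 11

11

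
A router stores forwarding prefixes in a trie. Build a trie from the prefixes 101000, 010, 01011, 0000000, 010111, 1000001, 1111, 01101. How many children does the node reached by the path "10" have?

Walk "10" from the root, arriving at one node.
Characters that immediately follow "10" among the stored strings: {0, 1}.
That node has 2 child edges.

2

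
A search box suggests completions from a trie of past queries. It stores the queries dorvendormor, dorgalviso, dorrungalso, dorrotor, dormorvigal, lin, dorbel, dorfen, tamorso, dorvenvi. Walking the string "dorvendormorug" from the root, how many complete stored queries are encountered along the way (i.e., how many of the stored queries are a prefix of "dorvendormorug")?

1

Traverse "dorvendormorug" character by character; count nodes along the way that are marked as word ends.
Prefixes of the query that are stored words: "dorvendormor"
Count: 1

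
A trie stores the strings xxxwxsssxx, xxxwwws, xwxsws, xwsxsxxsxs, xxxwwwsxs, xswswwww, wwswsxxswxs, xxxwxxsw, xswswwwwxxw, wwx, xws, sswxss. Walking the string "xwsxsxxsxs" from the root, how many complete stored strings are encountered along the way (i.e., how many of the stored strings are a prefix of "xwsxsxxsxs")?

2

Walk "xwsxsxxsxs" from the root; an end-of-word marker is hit whenever a stored word is a prefix of "xwsxsxxsxs".
Prefixes of the query that are stored words: "xws", "xwsxsxxsxs"
Count: 2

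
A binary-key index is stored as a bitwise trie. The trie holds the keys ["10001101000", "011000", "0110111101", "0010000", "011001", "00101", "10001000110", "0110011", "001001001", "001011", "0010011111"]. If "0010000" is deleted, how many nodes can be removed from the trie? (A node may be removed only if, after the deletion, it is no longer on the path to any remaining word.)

2

A node on "0010000"'s path can go only if nothing else ends at it or branches off below it.
The suffix "00" (2 nodes) is used only by "0010000"; the node for "00100" still has the child "1", so pruning stops there.
Nodes removed: 2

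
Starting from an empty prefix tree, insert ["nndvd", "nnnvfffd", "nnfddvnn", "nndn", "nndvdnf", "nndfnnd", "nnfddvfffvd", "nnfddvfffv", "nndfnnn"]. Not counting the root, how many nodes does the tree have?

30

Trie structure (* marks end of a word):
(root)
└─ n
   └─ n
      ├─ d
      │  ├─ f
      │  │  └─ n
      │  │     └─ n
      │  │        ├─ d *
      │  │        └─ n *
      │  ├─ n *
      │  └─ v
      │     └─ d *
      │        └─ n
      │           └─ f *
      ├─ f
      │  └─ d
      │     └─ d
      │        └─ v
      │           ├─ f
      │           │  └─ f
      │           │     └─ f
      │           │        └─ v *
      │           │           └─ d *
      │           └─ n
      │              └─ n *
      └─ n
         └─ v
            └─ f
               └─ f
                  └─ f
                     └─ d *
Counting every labelled node above: 30.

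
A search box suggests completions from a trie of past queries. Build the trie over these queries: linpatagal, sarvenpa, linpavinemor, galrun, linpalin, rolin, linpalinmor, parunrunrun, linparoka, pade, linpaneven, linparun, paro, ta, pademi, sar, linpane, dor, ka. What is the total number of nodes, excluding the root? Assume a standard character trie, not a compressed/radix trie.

Trace insertions, counting only characters that open a new branch:
  "linpatagal" → 10 new (l, i, n, p, a, t, a, g, a, l)
  "sarvenpa" → 8 new (s, a, r, v, e, n, p, a)
  "linpavinemor" → prefix "linpa" already present; 7 new (v, i, n, e, m, o, r)
  "galrun" → 6 new (g, a, l, r, u, n)
  "linpalin" → prefix "linpa" already present; 3 new (l, i, n)
  "rolin" → 5 new (r, o, l, i, n)
  "linpalinmor" → prefix "linpalin" already present; 3 new (m, o, r)
  "parunrunrun" → 11 new (p, a, r, u, n, r, u, n, r, u, n)
  "linparoka" → prefix "linpa" already present; 4 new (r, o, k, a)
  "pade" → prefix "pa" already present; 2 new (d, e)
  "linpaneven" → prefix "linpa" already present; 5 new (n, e, v, e, n)
  "linparun" → prefix "linpar" already present; 2 new (u, n)
  "paro" → prefix "par" already present; 1 new (o)
  "ta" → 2 new (t, a)
  "pademi" → prefix "pade" already present; 2 new (m, i)
  "sar" → prefix "sar" already present; 0 new (none)
  "linpane" → prefix "linpane" already present; 0 new (none)
  "dor" → 3 new (d, o, r)
  "ka" → 2 new (k, a)
Total nodes = 10 + 8 + 7 + 6 + 3 + 5 + 3 + 11 + 4 + 2 + 5 + 2 + 1 + 2 + 2 + 0 + 0 + 3 + 2 = 76

76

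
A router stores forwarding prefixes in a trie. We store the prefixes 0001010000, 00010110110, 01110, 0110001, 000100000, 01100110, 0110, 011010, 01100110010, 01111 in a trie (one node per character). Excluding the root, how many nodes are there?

Count nodes per top-level branch (shared prefixes stored once):
  '0'-branch (000100000, 0001010000, 00010110110, 0110, 0110001, 01100110, 01100110010, 011010, 01110, 01111): 36 nodes
Sum: 36

36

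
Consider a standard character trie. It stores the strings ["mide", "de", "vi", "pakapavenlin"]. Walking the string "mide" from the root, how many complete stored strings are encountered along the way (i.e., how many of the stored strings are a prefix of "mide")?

1

Walk "mide" from the root; an end-of-word marker is hit whenever a stored word is a prefix of "mide".
Prefixes of the query that are stored words: "mide"
Count: 1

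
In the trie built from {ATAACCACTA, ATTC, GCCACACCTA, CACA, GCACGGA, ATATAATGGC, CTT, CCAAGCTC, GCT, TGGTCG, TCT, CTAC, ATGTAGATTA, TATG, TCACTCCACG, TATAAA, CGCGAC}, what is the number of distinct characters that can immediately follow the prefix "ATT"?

The children of the "ATT" node are the distinct next characters among strings starting with "ATT".
Characters that immediately follow "ATT" among the stored strings: {C}.
That node has 1 child edge.

1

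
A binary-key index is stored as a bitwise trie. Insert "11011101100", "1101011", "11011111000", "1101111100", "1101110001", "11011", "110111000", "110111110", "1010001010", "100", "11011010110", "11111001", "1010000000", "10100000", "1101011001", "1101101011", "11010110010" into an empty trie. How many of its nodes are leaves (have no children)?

A leaf is a node with no children — equivalently, the end of a word that is not a proper prefix of any other stored word.
Those words: "100", "1010000000", "1010001010", "11010110010", "11011010110", "1101110001", "11011101100", "11011111000", "11111001"
Leaf count: 9

9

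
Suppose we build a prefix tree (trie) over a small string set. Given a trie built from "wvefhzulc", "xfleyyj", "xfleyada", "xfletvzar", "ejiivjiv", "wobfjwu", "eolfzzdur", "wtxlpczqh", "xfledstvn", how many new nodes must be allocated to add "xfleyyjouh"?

Walking "xfleyyjouh" from the root, the first 7 characters ("xfleyyj") follow existing edges; "o" is the first miss.
So 10 − 7 = 3 new nodes.

3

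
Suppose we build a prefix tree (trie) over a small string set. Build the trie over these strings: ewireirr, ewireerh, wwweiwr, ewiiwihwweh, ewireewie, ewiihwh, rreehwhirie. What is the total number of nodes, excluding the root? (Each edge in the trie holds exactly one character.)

43

Count nodes per top-level branch (shared prefixes stored once):
  'e'-branch (ewiihwh, ewiiwihwweh, ewireerh, ewireewie, ewireirr): 25 nodes
  'r'-branch (rreehwhirie): 11 nodes
  'w'-branch (wwweiwr): 7 nodes
Sum: 43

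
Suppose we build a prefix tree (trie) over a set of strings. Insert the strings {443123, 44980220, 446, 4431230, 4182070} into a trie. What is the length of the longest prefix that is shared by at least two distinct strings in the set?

Look for the deepest trie node that still has at least two words in its subtree.
e.g. "443123" and "4431230" share the prefix "443123" of length 6; no pair shares a longer one.
Longest shared-prefix length: 6

6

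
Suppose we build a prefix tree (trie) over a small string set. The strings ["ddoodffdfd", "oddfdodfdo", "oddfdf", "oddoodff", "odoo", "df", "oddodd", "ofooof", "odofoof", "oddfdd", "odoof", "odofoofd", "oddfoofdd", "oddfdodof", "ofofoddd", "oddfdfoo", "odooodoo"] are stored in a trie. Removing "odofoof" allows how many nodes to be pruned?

0

Walk "odofoof" from the leaf back toward the root, removing each node that no remaining word uses.
Every node on "odofoof" is still needed (e.g. by "odofoofd"), so nothing is freed.
Nodes removed: 0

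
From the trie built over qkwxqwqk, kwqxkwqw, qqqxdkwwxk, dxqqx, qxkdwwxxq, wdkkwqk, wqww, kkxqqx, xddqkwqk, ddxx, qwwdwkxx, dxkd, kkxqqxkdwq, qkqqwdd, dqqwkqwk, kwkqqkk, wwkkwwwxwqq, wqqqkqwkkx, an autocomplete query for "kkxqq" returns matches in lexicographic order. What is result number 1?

kkxqqx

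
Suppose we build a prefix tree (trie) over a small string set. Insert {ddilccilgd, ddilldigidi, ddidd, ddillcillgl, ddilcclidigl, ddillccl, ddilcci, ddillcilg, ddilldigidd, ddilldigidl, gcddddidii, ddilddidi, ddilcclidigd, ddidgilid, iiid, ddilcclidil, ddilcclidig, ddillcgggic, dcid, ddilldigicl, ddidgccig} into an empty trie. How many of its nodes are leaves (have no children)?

19

Leaves are exactly the stored words that no other stored word extends.
Those words: "dcid", "ddidd", "ddidgccig", "ddidgilid", "ddilccilgd", "ddilcclidigd", "ddilcclidigl", "ddilcclidil", "ddilddidi", "ddillccl", "ddillcgggic", "ddillcilg", "ddillcillgl", "ddilldigicl", "ddilldigidd", "ddilldigidi", "ddilldigidl", "gcddddidii", "iiid"
Leaf count: 19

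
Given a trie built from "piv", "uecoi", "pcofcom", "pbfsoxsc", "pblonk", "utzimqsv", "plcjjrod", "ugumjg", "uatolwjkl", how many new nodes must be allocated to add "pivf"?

"piv" is already a path in the trie; the remaining "f" must be added.
Each of the 1 remaining characters creates one node.

1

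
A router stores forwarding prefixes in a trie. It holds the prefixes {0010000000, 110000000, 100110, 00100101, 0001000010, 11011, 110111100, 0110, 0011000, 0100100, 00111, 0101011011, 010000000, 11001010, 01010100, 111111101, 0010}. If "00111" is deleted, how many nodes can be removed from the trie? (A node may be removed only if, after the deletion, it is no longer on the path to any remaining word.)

A node on "00111"'s path can go only if nothing else ends at it or branches off below it.
The suffix "1" (1 node) is used only by "00111"; the node for "0011" still has the child "0", so pruning stops there.
Nodes removed: 1

1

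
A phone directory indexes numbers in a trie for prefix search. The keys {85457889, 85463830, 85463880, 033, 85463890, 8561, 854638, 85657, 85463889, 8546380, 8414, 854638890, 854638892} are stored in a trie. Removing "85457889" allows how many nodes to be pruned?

A node on "85457889"'s path can go only if nothing else ends at it or branches off below it.
The suffix "57889" (5 nodes) is used only by "85457889"; the node for "854" still has the child "6", so pruning stops there.
Nodes removed: 5

5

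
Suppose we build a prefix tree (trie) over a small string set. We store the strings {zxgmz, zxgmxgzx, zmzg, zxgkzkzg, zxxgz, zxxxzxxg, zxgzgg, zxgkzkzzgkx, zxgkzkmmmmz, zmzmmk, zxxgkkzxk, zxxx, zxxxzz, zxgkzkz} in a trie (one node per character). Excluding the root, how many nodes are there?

46

Count nodes per top-level branch (shared prefixes stored once):
  'z'-branch (zmzg, zmzmmk, zxgkzkmmmmz, zxgkzkz, zxgkzkzg, zxgkzkzzgkx, zxgmxgzx, zxgmz, zxgzgg, zxxgkkzxk, zxxgz, zxxx, zxxxzxxg, zxxxzz): 46 nodes
Sum: 46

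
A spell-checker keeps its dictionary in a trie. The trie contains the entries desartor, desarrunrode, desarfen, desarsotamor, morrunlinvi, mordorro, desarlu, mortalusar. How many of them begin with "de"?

5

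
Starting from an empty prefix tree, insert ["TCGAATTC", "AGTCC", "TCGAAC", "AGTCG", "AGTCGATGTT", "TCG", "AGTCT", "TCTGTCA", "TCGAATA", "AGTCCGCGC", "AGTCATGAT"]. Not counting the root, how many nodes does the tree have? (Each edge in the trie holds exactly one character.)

For each word, the new-node count is its length minus the longest prefix already in the trie:
  "TCGAATTC" → 8 new (T, C, G, A, A, T, T, C)
  "AGTCC" → 5 new (A, G, T, C, C)
  "TCGAAC" → prefix "TCGAA" already present; 1 new (C)
  "AGTCG" → prefix "AGTC" already present; 1 new (G)
  "AGTCGATGTT" → prefix "AGTCG" already present; 5 new (A, T, G, T, T)
  "TCG" → prefix "TCG" already present; 0 new (none)
  "AGTCT" → prefix "AGTC" already present; 1 new (T)
  "TCTGTCA" → prefix "TC" already present; 5 new (T, G, T, C, A)
  "TCGAATA" → prefix "TCGAAT" already present; 1 new (A)
  "AGTCCGCGC" → prefix "AGTCC" already present; 4 new (G, C, G, C)
  "AGTCATGAT" → prefix "AGTC" already present; 5 new (A, T, G, A, T)
Total nodes = 8 + 5 + 1 + 1 + 5 + 0 + 1 + 5 + 1 + 4 + 5 = 36

36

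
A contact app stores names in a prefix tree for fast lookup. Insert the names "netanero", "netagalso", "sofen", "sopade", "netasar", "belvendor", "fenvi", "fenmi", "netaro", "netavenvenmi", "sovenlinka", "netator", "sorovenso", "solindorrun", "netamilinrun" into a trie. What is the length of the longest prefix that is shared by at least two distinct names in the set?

Equivalently: take the maximum, over all pairs, of their longest common prefix length.
"netagalso" and "netamilinrun" agree on "neta" (4 characters) before diverging; nothing deeper is shared.
Longest shared-prefix length: 4

4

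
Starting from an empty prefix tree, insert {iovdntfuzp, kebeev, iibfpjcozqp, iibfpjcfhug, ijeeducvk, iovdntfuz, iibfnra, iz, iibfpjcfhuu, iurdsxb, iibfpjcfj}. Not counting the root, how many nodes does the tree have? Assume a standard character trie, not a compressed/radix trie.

Count nodes per top-level branch (shared prefixes stored once):
  'i'-branch (iibfnra, iibfpjcfhug, iibfpjcfhuu, iibfpjcfj, iibfpjcozqp, ijeeducvk, iovdntfuz, iovdntfuzp, iurdsxb, iz): 44 nodes
  'k'-branch (kebeev): 6 nodes
Sum: 50

50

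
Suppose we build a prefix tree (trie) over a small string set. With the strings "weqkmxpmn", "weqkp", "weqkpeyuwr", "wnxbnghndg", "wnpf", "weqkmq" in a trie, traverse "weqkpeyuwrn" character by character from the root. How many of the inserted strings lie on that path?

2

Traverse "weqkpeyuwrn" character by character; count nodes along the way that are marked as word ends.
Prefixes of the query that are stored words: "weqkp", "weqkpeyuwr"
Count: 2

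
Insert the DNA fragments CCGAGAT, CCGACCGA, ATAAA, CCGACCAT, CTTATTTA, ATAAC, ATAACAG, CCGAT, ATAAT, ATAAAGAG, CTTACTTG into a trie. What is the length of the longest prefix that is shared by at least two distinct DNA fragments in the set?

6

Look for the deepest trie node that still has at least two words in its subtree.
"CCGACCAT" and "CCGACCGA" agree on "CCGACC" (6 characters) before diverging; nothing deeper is shared.
Longest shared-prefix length: 6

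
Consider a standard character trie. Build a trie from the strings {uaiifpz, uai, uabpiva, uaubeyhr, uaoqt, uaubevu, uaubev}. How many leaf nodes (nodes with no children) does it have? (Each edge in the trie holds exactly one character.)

Leaves are exactly the stored words that no other stored word extends.
Those words: "uabpiva", "uaiifpz", "uaoqt", "uaubevu", "uaubeyhr"
Leaf count: 5

5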